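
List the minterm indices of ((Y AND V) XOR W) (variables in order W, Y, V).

Σm(3, 4, 5, 6) = (NOT W AND Y AND V) OR (W AND NOT Y AND NOT V) OR (W AND NOT Y AND V) OR (W AND Y AND NOT V)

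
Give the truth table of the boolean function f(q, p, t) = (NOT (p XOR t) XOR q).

q | p | t | Output
------------------
0 | 0 | 0 | 1
0 | 0 | 1 | 0
0 | 1 | 0 | 0
0 | 1 | 1 | 1
1 | 0 | 0 | 0
1 | 0 | 1 | 1
1 | 1 | 0 | 1
1 | 1 | 1 | 0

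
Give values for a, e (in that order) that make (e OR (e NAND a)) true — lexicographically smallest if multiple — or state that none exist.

a=0, e=0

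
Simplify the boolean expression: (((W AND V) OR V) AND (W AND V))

By absorption (E AND (E OR v) = E):
= (W AND V)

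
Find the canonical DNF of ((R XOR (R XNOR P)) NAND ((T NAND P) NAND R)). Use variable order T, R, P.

(NOT T AND NOT R AND P) OR (NOT T AND R AND NOT P) OR (NOT T AND R AND P) OR (T AND NOT R AND P) OR (T AND R AND NOT P) OR (T AND R AND P)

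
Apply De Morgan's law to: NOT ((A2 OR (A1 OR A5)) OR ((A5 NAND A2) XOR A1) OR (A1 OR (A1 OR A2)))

NOT (A2 OR (A1 OR A5)) AND NOT ((A5 NAND A2) XOR A1) AND NOT (A1 OR (A1 OR A2))
De Morgan's: NOT(OR of terms) = AND of negations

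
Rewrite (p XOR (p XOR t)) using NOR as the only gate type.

((((p NOR ((((p NOR t) NOR (p NOR t)) NOR ((p NOR t) NOR (p NOR t))) NOR ((((p NOR p) NOR (t NOR t)) NOR ((p NOR p) NOR (t NOR t))) NOR (((p NOR p) NOR (t NOR t)) NOR ((p NOR p) NOR (t NOR t)))))) NOR (p NOR ((((p NOR t) NOR (p NOR t)) NOR ((p NOR t) NOR (p NOR t))) NOR ((((p NOR p) NOR (t NOR t)) NOR ((p NOR p) NOR (t NOR t))) NOR (((p NOR p) NOR (t NOR t)) NOR ((p NOR p) NOR (t NOR t))))))) NOR ((p NOR ((((p NOR t) NOR (p NOR t)) NOR ((p NOR t) NOR (p NOR t))) NOR ((((p NOR p) NOR (t NOR t)) NOR ((p NOR p) NOR (t NOR t))) NOR (((p NOR p) NOR (t NOR t)) NOR ((p NOR p) NOR (t NOR t)))))) NOR (p NOR ((((p NOR t) NOR (p NOR t)) NOR ((p NOR t) NOR (p NOR t))) NOR ((((p NOR p) NOR (t NOR t)) NOR ((p NOR p) NOR (t NOR t))) NOR (((p NOR p) NOR (t NOR t)) NOR ((p NOR p) NOR (t NOR t)))))))) NOR ((((p NOR p) NOR (((((p NOR t) NOR (p NOR t)) NOR ((p NOR t) NOR (p NOR t))) NOR ((((p NOR p) NOR (t NOR t)) NOR ((p NOR p) NOR (t NOR t))) NOR (((p NOR p) NOR (t NOR t)) NOR ((p NOR p) NOR (t NOR t))))) NOR ((((p NOR t) NOR (p NOR t)) NOR ((p NOR t) NOR (p NOR t))) NOR ((((p NOR p) NOR (t NOR t)) NOR ((p NOR p) NOR (t NOR t))) NOR (((p NOR p) NOR (t NOR t)) NOR ((p NOR p) NOR (t NOR t))))))) NOR ((p NOR p) NOR (((((p NOR t) NOR (p NOR t)) NOR ((p NOR t) NOR (p NOR t))) NOR ((((p NOR p) NOR (t NOR t)) NOR ((p NOR p) NOR (t NOR t))) NOR (((p NOR p) NOR (t NOR t)) NOR ((p NOR p) NOR (t NOR t))))) NOR ((((p NOR t) NOR (p NOR t)) NOR ((p NOR t) NOR (p NOR t))) NOR ((((p NOR p) NOR (t NOR t)) NOR ((p NOR p) NOR (t NOR t))) NOR (((p NOR p) NOR (t NOR t)) NOR ((p NOR p) NOR (t NOR t)))))))) NOR (((p NOR p) NOR (((((p NOR t) NOR (p NOR t)) NOR ((p NOR t) NOR (p NOR t))) NOR ((((p NOR p) NOR (t NOR t)) NOR ((p NOR p) NOR (t NOR t))) NOR (((p NOR p) NOR (t NOR t)) NOR ((p NOR p) NOR (t NOR t))))) NOR ((((p NOR t) NOR (p NOR t)) NOR ((p NOR t) NOR (p NOR t))) NOR ((((p NOR p) NOR (t NOR t)) NOR ((p NOR p) NOR (t NOR t))) NOR (((p NOR p) NOR (t NOR t)) NOR ((p NOR p) NOR (t NOR t))))))) NOR ((p NOR p) NOR (((((p NOR t) NOR (p NOR t)) NOR ((p NOR t) NOR (p NOR t))) NOR ((((p NOR p) NOR (t NOR t)) NOR ((p NOR p) NOR (t NOR t))) NOR (((p NOR p) NOR (t NOR t)) NOR ((p NOR p) NOR (t NOR t))))) NOR ((((p NOR t) NOR (p NOR t)) NOR ((p NOR t) NOR (p NOR t))) NOR ((((p NOR p) NOR (t NOR t)) NOR ((p NOR p) NOR (t NOR t))) NOR (((p NOR p) NOR (t NOR t)) NOR ((p NOR p) NOR (t NOR t))))))))))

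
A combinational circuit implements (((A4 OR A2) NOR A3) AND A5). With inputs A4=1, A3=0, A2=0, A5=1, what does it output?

Substituting: (((1 OR 0) NOR 0) AND 1)
= 0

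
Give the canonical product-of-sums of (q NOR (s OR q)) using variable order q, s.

ΠM(1, 2, 3) = (q OR NOT s) AND (NOT q OR s) AND (NOT q OR NOT s)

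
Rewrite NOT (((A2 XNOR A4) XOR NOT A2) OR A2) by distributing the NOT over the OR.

NOT ((A2 XNOR A4) XOR NOT A2) AND NOT A2
De Morgan's: NOT(OR of terms) = AND of negations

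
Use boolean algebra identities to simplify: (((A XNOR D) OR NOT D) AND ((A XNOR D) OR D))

By distribution ((E OR v) AND (E OR NOT v) = E):
= (A XNOR D)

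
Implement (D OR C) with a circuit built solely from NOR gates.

((D NOR C) NOR (D NOR C))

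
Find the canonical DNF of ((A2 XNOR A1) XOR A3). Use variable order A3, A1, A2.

(NOT A3 AND NOT A1 AND NOT A2) OR (NOT A3 AND A1 AND A2) OR (A3 AND NOT A1 AND A2) OR (A3 AND A1 AND NOT A2)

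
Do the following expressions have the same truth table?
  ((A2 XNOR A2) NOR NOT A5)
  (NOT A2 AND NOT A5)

No. Counterexample: with A5=0, A2=0, Expression 1 = 0 but Expression 2 = 1.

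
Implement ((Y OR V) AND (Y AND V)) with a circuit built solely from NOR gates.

((((Y NOR V) NOR (Y NOR V)) NOR ((Y NOR V) NOR (Y NOR V))) NOR (((Y NOR Y) NOR (V NOR V)) NOR ((Y NOR Y) NOR (V NOR V))))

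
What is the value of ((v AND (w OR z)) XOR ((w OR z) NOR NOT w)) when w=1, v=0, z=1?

Substituting: ((0 AND (1 OR 1)) XOR ((1 OR 1) NOR NOT 1))
= 0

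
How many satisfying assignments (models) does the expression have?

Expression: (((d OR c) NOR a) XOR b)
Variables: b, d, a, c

Satisfying assignments: (0,0,0,0), (1,0,0,1), (1,0,1,0), (1,0,1,1), (1,1,0,0), (1,1,0,1), (1,1,1,0), (1,1,1,1)
Count: 8 out of 16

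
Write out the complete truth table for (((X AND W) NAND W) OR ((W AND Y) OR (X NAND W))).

Y | X | W | Output
------------------
0 | 0 | 0 | 1
0 | 0 | 1 | 1
0 | 1 | 0 | 1
0 | 1 | 1 | 0
1 | 0 | 0 | 1
1 | 0 | 1 | 1
1 | 1 | 0 | 1
1 | 1 | 1 | 1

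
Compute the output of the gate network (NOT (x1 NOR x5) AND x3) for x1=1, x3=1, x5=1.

Substituting: (NOT (1 NOR 1) AND 1)
= 1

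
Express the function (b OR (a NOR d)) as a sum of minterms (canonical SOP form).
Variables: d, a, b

Σm(0, 1, 3, 5, 7) = (NOT d AND NOT a AND NOT b) OR (NOT d AND NOT a AND b) OR (NOT d AND a AND b) OR (d AND NOT a AND b) OR (d AND a AND b)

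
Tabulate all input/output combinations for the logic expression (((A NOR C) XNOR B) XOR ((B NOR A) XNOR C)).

C | A | B | Output
------------------
0 | 0 | 0 | 0
0 | 0 | 1 | 0
0 | 1 | 0 | 0
0 | 1 | 1 | 1
1 | 0 | 0 | 0
1 | 0 | 1 | 0
1 | 1 | 0 | 1
1 | 1 | 1 | 0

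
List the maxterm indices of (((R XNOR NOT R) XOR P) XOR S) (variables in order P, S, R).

ΠM(0, 1, 6, 7) = (P OR S OR R) AND (P OR S OR NOT R) AND (NOT P OR NOT S OR R) AND (NOT P OR NOT S OR NOT R)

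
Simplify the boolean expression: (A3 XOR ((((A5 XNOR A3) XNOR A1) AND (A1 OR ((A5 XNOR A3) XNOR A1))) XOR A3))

By XOR self-cancellation ((E XOR v) XOR v = E) then absorption (E AND (E OR v) = E):
= ((A5 XNOR A3) XNOR A1)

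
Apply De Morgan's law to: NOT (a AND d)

NOT a OR NOT d
De Morgan's: NOT(AND of terms) = OR of negations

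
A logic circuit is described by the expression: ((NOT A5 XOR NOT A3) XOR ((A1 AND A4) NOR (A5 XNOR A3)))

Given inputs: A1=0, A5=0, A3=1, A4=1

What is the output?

Substituting: ((NOT 0 XOR NOT 1) XOR ((0 AND 1) NOR (0 XNOR 1)))
= 0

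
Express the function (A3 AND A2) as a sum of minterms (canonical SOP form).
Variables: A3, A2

Σm(3) = (A3 AND A2)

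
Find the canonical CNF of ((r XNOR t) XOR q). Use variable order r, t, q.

(r OR t OR NOT q) AND (r OR NOT t OR q) AND (NOT r OR t OR q) AND (NOT r OR NOT t OR NOT q)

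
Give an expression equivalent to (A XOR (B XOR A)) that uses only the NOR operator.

((((A NOR ((((B NOR A) NOR (B NOR A)) NOR ((B NOR A) NOR (B NOR A))) NOR ((((B NOR B) NOR (A NOR A)) NOR ((B NOR B) NOR (A NOR A))) NOR (((B NOR B) NOR (A NOR A)) NOR ((B NOR B) NOR (A NOR A)))))) NOR (A NOR ((((B NOR A) NOR (B NOR A)) NOR ((B NOR A) NOR (B NOR A))) NOR ((((B NOR B) NOR (A NOR A)) NOR ((B NOR B) NOR (A NOR A))) NOR (((B NOR B) NOR (A NOR A)) NOR ((B NOR B) NOR (A NOR A))))))) NOR ((A NOR ((((B NOR A) NOR (B NOR A)) NOR ((B NOR A) NOR (B NOR A))) NOR ((((B NOR B) NOR (A NOR A)) NOR ((B NOR B) NOR (A NOR A))) NOR (((B NOR B) NOR (A NOR A)) NOR ((B NOR B) NOR (A NOR A)))))) NOR (A NOR ((((B NOR A) NOR (B NOR A)) NOR ((B NOR A) NOR (B NOR A))) NOR ((((B NOR B) NOR (A NOR A)) NOR ((B NOR B) NOR (A NOR A))) NOR (((B NOR B) NOR (A NOR A)) NOR ((B NOR B) NOR (A NOR A)))))))) NOR ((((A NOR A) NOR (((((B NOR A) NOR (B NOR A)) NOR ((B NOR A) NOR (B NOR A))) NOR ((((B NOR B) NOR (A NOR A)) NOR ((B NOR B) NOR (A NOR A))) NOR (((B NOR B) NOR (A NOR A)) NOR ((B NOR B) NOR (A NOR A))))) NOR ((((B NOR A) NOR (B NOR A)) NOR ((B NOR A) NOR (B NOR A))) NOR ((((B NOR B) NOR (A NOR A)) NOR ((B NOR B) NOR (A NOR A))) NOR (((B NOR B) NOR (A NOR A)) NOR ((B NOR B) NOR (A NOR A))))))) NOR ((A NOR A) NOR (((((B NOR A) NOR (B NOR A)) NOR ((B NOR A) NOR (B NOR A))) NOR ((((B NOR B) NOR (A NOR A)) NOR ((B NOR B) NOR (A NOR A))) NOR (((B NOR B) NOR (A NOR A)) NOR ((B NOR B) NOR (A NOR A))))) NOR ((((B NOR A) NOR (B NOR A)) NOR ((B NOR A) NOR (B NOR A))) NOR ((((B NOR B) NOR (A NOR A)) NOR ((B NOR B) NOR (A NOR A))) NOR (((B NOR B) NOR (A NOR A)) NOR ((B NOR B) NOR (A NOR A)))))))) NOR (((A NOR A) NOR (((((B NOR A) NOR (B NOR A)) NOR ((B NOR A) NOR (B NOR A))) NOR ((((B NOR B) NOR (A NOR A)) NOR ((B NOR B) NOR (A NOR A))) NOR (((B NOR B) NOR (A NOR A)) NOR ((B NOR B) NOR (A NOR A))))) NOR ((((B NOR A) NOR (B NOR A)) NOR ((B NOR A) NOR (B NOR A))) NOR ((((B NOR B) NOR (A NOR A)) NOR ((B NOR B) NOR (A NOR A))) NOR (((B NOR B) NOR (A NOR A)) NOR ((B NOR B) NOR (A NOR A))))))) NOR ((A NOR A) NOR (((((B NOR A) NOR (B NOR A)) NOR ((B NOR A) NOR (B NOR A))) NOR ((((B NOR B) NOR (A NOR A)) NOR ((B NOR B) NOR (A NOR A))) NOR (((B NOR B) NOR (A NOR A)) NOR ((B NOR B) NOR (A NOR A))))) NOR ((((B NOR A) NOR (B NOR A)) NOR ((B NOR A) NOR (B NOR A))) NOR ((((B NOR B) NOR (A NOR A)) NOR ((B NOR B) NOR (A NOR A))) NOR (((B NOR B) NOR (A NOR A)) NOR ((B NOR B) NOR (A NOR A))))))))))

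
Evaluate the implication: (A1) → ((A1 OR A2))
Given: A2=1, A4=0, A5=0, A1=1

Antecedent (A1) = 1; consequent ((A1 OR A2)) = 1.
1 → 1 = 1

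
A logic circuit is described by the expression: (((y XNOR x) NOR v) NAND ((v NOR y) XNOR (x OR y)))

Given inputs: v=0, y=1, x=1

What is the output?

Substituting: (((1 XNOR 1) NOR 0) NAND ((0 NOR 1) XNOR (1 OR 1)))
= 1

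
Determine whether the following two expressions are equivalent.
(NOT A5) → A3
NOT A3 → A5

Yes, Contrapositive is always equivalent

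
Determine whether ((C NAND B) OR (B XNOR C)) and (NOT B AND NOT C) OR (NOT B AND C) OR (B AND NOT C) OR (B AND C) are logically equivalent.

Yes, they are equivalent — the two output columns agree on all 4 assignments:
B | C | Expression 1 | Expression 2
-----------------------------------
0 | 0 | 1 | 1
0 | 1 | 1 | 1
1 | 0 | 1 | 1
1 | 1 | 1 | 1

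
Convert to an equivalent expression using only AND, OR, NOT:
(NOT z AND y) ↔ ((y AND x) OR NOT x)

((NOT z AND y) AND ((y AND x) OR NOT x)) OR (NOT (NOT z AND y) AND NOT ((y AND x) OR NOT x))
(Biconditional = both true or both false)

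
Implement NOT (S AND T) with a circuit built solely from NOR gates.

(((S NOR S) NOR (T NOR T)) NOR ((S NOR S) NOR (T NOR T)))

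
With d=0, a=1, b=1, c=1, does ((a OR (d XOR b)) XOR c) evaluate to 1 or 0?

Substituting: ((1 OR (0 XOR 1)) XOR 1)
= 0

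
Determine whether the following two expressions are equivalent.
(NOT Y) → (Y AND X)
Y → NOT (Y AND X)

No, Inverse is not equivalent to original (counterexample: X=0, V=0, Y=0)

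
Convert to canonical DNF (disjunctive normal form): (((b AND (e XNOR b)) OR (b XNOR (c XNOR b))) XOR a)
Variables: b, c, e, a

(NOT b AND NOT c AND NOT e AND a) OR (NOT b AND NOT c AND e AND a) OR (NOT b AND c AND NOT e AND NOT a) OR (NOT b AND c AND e AND NOT a) OR (b AND NOT c AND NOT e AND a) OR (b AND NOT c AND e AND NOT a) OR (b AND c AND NOT e AND NOT a) OR (b AND c AND e AND NOT a)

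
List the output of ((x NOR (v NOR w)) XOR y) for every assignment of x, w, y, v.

x | w | y | v | Output
----------------------
0 | 0 | 0 | 0 | 0
0 | 0 | 0 | 1 | 1
0 | 0 | 1 | 0 | 1
0 | 0 | 1 | 1 | 0
0 | 1 | 0 | 0 | 1
0 | 1 | 0 | 1 | 1
0 | 1 | 1 | 0 | 0
0 | 1 | 1 | 1 | 0
1 | 0 | 0 | 0 | 0
1 | 0 | 0 | 1 | 0
1 | 0 | 1 | 0 | 1
1 | 0 | 1 | 1 | 1
1 | 1 | 0 | 0 | 0
1 | 1 | 0 | 1 | 0
1 | 1 | 1 | 0 | 1
1 | 1 | 1 | 1 | 1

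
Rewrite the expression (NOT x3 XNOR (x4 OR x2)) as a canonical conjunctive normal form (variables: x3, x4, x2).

(x3 OR x4 OR x2) AND (NOT x3 OR x4 OR NOT x2) AND (NOT x3 OR NOT x4 OR x2) AND (NOT x3 OR NOT x4 OR NOT x2)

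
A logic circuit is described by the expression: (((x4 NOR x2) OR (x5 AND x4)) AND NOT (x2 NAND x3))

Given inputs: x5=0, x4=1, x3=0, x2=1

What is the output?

Substituting: (((1 NOR 1) OR (0 AND 1)) AND NOT (1 NAND 0))
= 0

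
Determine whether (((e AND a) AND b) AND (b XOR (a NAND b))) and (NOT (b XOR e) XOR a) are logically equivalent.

No. Counterexample: with e=0, b=0, a=0, Expression 1 = 0 but Expression 2 = 1.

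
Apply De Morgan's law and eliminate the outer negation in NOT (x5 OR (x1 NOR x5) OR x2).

NOT x5 AND NOT (x1 NOR x5) AND NOT x2
De Morgan's: NOT(OR of terms) = AND of negations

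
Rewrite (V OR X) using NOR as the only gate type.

((V NOR X) NOR (V NOR X))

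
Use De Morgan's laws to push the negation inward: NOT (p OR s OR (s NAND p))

NOT p AND NOT s AND NOT (s NAND p)
De Morgan's: NOT(OR of terms) = AND of negations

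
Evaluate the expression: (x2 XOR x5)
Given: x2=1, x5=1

Substituting: (1 XOR 1)
= 0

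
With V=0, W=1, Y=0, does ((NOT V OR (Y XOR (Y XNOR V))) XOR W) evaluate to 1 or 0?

Substituting: ((NOT 0 OR (0 XOR (0 XNOR 0))) XOR 1)
= 0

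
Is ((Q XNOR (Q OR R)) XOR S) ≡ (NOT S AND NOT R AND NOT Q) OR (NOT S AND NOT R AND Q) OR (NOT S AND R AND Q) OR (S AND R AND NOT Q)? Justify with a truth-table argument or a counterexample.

Yes, they are equivalent — the two output columns agree on all 8 assignments:
S | R | Q | Expression 1 | Expression 2
---------------------------------------
0 | 0 | 0 | 1 | 1
0 | 0 | 1 | 1 | 1
0 | 1 | 0 | 0 | 0
0 | 1 | 1 | 1 | 1
1 | 0 | 0 | 0 | 0
1 | 0 | 1 | 0 | 0
1 | 1 | 0 | 1 | 1
1 | 1 | 1 | 0 | 0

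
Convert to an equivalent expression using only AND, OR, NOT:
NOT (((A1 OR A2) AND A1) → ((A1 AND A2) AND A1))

((A1 OR A2) AND A1) AND NOT ((A1 AND A2) AND A1)
(Negated implication: NOT(A → B) = A AND NOT B)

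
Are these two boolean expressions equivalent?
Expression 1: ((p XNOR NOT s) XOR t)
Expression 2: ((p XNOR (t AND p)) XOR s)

No. Counterexample: with p=0, s=0, t=0, Expression 1 = 0 but Expression 2 = 1.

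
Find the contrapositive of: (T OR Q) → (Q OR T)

Contrapositive: NOT (Q OR T) → NOT (T OR Q)
Note: A statement and its contrapositive are logically equivalent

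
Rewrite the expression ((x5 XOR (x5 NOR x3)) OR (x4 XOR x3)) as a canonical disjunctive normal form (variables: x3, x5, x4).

(NOT x3 AND NOT x5 AND NOT x4) OR (NOT x3 AND NOT x5 AND x4) OR (NOT x3 AND x5 AND NOT x4) OR (NOT x3 AND x5 AND x4) OR (x3 AND NOT x5 AND NOT x4) OR (x3 AND x5 AND NOT x4) OR (x3 AND x5 AND x4)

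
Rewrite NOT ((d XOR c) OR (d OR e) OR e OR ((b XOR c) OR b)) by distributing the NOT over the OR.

NOT (d XOR c) AND NOT (d OR e) AND NOT e AND NOT ((b XOR c) OR b)
De Morgan's: NOT(OR of terms) = AND of negations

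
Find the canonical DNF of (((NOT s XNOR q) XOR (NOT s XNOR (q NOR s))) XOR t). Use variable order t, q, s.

(NOT t AND NOT q AND NOT s) OR (NOT t AND q AND NOT s) OR (NOT t AND q AND s) OR (t AND NOT q AND s)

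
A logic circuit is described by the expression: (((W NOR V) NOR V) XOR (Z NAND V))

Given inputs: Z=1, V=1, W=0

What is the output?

Substituting: (((0 NOR 1) NOR 1) XOR (1 NAND 1))
= 0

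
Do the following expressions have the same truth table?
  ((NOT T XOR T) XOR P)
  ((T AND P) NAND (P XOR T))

No. Counterexample: with T=0, P=1, Expression 1 = 0 but Expression 2 = 1.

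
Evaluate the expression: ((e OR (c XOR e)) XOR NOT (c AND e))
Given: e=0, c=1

Substituting: ((0 OR (1 XOR 0)) XOR NOT (1 AND 0))
= 0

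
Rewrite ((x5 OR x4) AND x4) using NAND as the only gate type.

((((x5 NAND x5) NAND (x4 NAND x4)) NAND x4) NAND (((x5 NAND x5) NAND (x4 NAND x4)) NAND x4))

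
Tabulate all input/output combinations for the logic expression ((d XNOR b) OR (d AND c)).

c | b | d | Output
------------------
0 | 0 | 0 | 1
0 | 0 | 1 | 0
0 | 1 | 0 | 0
0 | 1 | 1 | 1
1 | 0 | 0 | 1
1 | 0 | 1 | 1
1 | 1 | 0 | 0
1 | 1 | 1 | 1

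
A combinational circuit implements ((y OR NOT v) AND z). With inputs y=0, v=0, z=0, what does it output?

Substituting: ((0 OR NOT 0) AND 0)
= 0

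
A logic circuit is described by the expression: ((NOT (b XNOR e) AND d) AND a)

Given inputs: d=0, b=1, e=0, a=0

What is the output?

Substituting: ((NOT (1 XNOR 0) AND 0) AND 0)
= 0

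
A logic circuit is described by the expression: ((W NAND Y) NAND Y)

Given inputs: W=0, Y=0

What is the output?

Substituting: ((0 NAND 0) NAND 0)
= 1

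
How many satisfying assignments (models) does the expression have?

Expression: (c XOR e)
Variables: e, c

Satisfying assignments: (0,1), (1,0)
Count: 2 out of 4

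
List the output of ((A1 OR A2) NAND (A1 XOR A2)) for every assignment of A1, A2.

A1 | A2 | Output
----------------
0 | 0 | 1
0 | 1 | 0
1 | 0 | 0
1 | 1 | 1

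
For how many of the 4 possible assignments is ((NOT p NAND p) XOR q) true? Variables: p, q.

Satisfying assignments: (0,0), (1,0)
Count: 2 out of 4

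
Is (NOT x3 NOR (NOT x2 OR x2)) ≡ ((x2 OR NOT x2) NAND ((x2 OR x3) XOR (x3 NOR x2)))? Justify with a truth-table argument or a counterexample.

Yes, they are equivalent — the two output columns agree on all 4 assignments:
x2 | x3 | Expression 1 | Expression 2
-------------------------------------
0 | 0 | 0 | 0
0 | 1 | 0 | 0
1 | 0 | 0 | 0
1 | 1 | 0 | 0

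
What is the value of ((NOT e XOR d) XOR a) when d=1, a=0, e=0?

Substituting: ((NOT 0 XOR 1) XOR 0)
= 0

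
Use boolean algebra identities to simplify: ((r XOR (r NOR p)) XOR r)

By XOR self-cancellation ((E XOR v) XOR v = E):
= (r NOR p)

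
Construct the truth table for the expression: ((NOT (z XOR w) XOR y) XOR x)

y | w | z | x | Output
----------------------
0 | 0 | 0 | 0 | 1
0 | 0 | 0 | 1 | 0
0 | 0 | 1 | 0 | 0
0 | 0 | 1 | 1 | 1
0 | 1 | 0 | 0 | 0
0 | 1 | 0 | 1 | 1
0 | 1 | 1 | 0 | 1
0 | 1 | 1 | 1 | 0
1 | 0 | 0 | 0 | 0
1 | 0 | 0 | 1 | 1
1 | 0 | 1 | 0 | 1
1 | 0 | 1 | 1 | 0
1 | 1 | 0 | 0 | 1
1 | 1 | 0 | 1 | 0
1 | 1 | 1 | 0 | 0
1 | 1 | 1 | 1 | 1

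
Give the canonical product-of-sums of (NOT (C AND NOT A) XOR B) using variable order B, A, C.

ΠM(1, 4, 6, 7) = (B OR A OR NOT C) AND (NOT B OR A OR C) AND (NOT B OR NOT A OR C) AND (NOT B OR NOT A OR NOT C)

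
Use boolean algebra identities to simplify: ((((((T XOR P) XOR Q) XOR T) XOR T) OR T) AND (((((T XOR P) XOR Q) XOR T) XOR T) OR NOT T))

By distribution ((E OR v) AND (E OR NOT v) = E) then XOR self-cancellation ((E XOR v) XOR v = E):
= ((T XOR P) XOR Q)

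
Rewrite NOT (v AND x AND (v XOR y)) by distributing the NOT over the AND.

NOT v OR NOT x OR NOT (v XOR y)
De Morgan's: NOT(AND of terms) = OR of negations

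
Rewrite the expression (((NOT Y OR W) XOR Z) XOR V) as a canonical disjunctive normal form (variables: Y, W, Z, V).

(NOT Y AND NOT W AND NOT Z AND NOT V) OR (NOT Y AND NOT W AND Z AND V) OR (NOT Y AND W AND NOT Z AND NOT V) OR (NOT Y AND W AND Z AND V) OR (Y AND NOT W AND NOT Z AND V) OR (Y AND NOT W AND Z AND NOT V) OR (Y AND W AND NOT Z AND NOT V) OR (Y AND W AND Z AND V)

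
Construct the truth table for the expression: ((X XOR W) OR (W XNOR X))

W | X | Output
--------------
0 | 0 | 1
0 | 1 | 1
1 | 0 | 1
1 | 1 | 1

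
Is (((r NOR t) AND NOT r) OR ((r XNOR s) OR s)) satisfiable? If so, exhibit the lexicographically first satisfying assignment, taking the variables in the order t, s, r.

t=0, s=0, r=0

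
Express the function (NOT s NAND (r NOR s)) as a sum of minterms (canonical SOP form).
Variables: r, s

Σm(1, 2, 3) = (NOT r AND s) OR (r AND NOT s) OR (r AND s)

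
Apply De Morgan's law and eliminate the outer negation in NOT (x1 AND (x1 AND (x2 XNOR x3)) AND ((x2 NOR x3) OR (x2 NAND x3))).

NOT x1 OR NOT (x1 AND (x2 XNOR x3)) OR NOT ((x2 NOR x3) OR (x2 NAND x3))
De Morgan's: NOT(AND of terms) = OR of negations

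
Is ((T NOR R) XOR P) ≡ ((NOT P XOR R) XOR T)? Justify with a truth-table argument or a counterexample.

No. Counterexample: with R=1, T=1, P=0, Expression 1 = 0 but Expression 2 = 1.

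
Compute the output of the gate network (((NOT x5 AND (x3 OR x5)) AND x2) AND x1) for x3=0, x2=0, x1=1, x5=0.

Substituting: (((NOT 0 AND (0 OR 0)) AND 0) AND 1)
= 0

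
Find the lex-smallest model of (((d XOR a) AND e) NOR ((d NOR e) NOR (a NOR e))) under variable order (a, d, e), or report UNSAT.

a=0, d=0, e=0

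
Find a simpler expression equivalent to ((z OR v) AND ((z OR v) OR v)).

By absorption (E AND (E OR v) = E):
= (z OR v)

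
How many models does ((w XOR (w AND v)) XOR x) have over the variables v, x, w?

Satisfying assignments: (0,0,1), (0,1,0), (1,1,0), (1,1,1)
Count: 4 out of 8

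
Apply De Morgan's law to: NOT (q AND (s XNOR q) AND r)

NOT q OR NOT (s XNOR q) OR NOT r
De Morgan's: NOT(AND of terms) = OR of negations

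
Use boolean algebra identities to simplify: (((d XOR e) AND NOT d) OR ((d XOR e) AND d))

By distribution ((E AND v) OR (E AND NOT v) = E):
= (d XOR e)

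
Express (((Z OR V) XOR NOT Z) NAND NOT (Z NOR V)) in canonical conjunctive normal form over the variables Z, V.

(NOT Z OR V) AND (NOT Z OR NOT V)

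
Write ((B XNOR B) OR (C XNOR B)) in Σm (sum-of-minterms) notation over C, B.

Σm(0, 1, 2, 3) = (NOT C AND NOT B) OR (NOT C AND B) OR (C AND NOT B) OR (C AND B)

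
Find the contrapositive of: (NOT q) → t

Contrapositive: NOT t → q
Note: A statement and its contrapositive are logically equivalent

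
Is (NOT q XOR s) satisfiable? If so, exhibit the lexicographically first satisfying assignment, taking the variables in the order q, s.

q=0, s=0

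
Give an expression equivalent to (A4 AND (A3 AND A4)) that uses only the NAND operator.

((A4 NAND ((A3 NAND A4) NAND (A3 NAND A4))) NAND (A4 NAND ((A3 NAND A4) NAND (A3 NAND A4))))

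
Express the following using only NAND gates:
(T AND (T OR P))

((T NAND ((T NAND T) NAND (P NAND P))) NAND (T NAND ((T NAND T) NAND (P NAND P))))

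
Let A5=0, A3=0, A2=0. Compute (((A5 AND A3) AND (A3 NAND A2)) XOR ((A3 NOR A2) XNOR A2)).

Substituting: (((0 AND 0) AND (0 NAND 0)) XOR ((0 NOR 0) XNOR 0))
= 0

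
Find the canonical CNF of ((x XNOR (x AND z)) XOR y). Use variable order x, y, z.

(x OR NOT y OR z) AND (x OR NOT y OR NOT z) AND (NOT x OR y OR z) AND (NOT x OR NOT y OR NOT z)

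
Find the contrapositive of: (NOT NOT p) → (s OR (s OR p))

Contrapositive: NOT (s OR (s OR p)) → NOT p
Note: A statement and its contrapositive are logically equivalent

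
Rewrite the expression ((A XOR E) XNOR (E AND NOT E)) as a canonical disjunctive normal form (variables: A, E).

(NOT A AND NOT E) OR (A AND E)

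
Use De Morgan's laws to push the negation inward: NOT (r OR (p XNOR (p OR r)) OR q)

NOT r AND NOT (p XNOR (p OR r)) AND NOT q
De Morgan's: NOT(OR of terms) = AND of negations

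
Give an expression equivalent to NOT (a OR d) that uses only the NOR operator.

(((a NOR d) NOR (a NOR d)) NOR ((a NOR d) NOR (a NOR d)))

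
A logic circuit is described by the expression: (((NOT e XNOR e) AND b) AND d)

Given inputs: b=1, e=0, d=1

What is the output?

Substituting: (((NOT 0 XNOR 0) AND 1) AND 1)
= 0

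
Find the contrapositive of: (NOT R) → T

Contrapositive: NOT T → R
Note: A statement and its contrapositive are logically equivalent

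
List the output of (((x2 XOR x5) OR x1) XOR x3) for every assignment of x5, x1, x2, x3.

x5 | x1 | x2 | x3 | Output
--------------------------
0 | 0 | 0 | 0 | 0
0 | 0 | 0 | 1 | 1
0 | 0 | 1 | 0 | 1
0 | 0 | 1 | 1 | 0
0 | 1 | 0 | 0 | 1
0 | 1 | 0 | 1 | 0
0 | 1 | 1 | 0 | 1
0 | 1 | 1 | 1 | 0
1 | 0 | 0 | 0 | 1
1 | 0 | 0 | 1 | 0
1 | 0 | 1 | 0 | 0
1 | 0 | 1 | 1 | 1
1 | 1 | 0 | 0 | 1
1 | 1 | 0 | 1 | 0
1 | 1 | 1 | 0 | 1
1 | 1 | 1 | 1 | 0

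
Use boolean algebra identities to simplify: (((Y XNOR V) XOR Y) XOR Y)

By XOR self-cancellation ((E XOR v) XOR v = E):
= (Y XNOR V)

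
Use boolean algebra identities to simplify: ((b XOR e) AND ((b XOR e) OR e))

By absorption (E AND (E OR v) = E):
= (b XOR e)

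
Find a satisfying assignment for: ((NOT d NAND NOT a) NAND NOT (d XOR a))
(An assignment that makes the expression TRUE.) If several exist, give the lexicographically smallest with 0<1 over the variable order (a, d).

a=0, d=0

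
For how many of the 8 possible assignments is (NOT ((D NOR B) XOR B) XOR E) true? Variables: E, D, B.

Satisfying assignments: (0,1,0), (1,0,0), (1,0,1), (1,1,1)
Count: 4 out of 8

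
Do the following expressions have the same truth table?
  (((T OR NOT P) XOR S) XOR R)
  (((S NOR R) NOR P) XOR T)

No. Counterexample: with T=0, S=0, R=0, P=0, Expression 1 = 1 but Expression 2 = 0.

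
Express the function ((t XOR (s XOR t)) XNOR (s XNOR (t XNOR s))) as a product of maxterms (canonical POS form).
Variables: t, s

ΠM(1, 2) = (t OR NOT s) AND (NOT t OR s)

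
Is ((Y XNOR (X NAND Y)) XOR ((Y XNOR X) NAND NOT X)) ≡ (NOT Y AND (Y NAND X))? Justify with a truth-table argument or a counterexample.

No. Counterexample: with X=0, Y=0, Expression 1 = 0 but Expression 2 = 1.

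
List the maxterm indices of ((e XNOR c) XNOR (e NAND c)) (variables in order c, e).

ΠM(1, 2, 3) = (c OR NOT e) AND (NOT c OR e) AND (NOT c OR NOT e)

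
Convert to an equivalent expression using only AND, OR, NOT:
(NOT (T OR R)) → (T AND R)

(T OR R) OR (T AND R)
(Implication elimination: A → B = NOT A OR B)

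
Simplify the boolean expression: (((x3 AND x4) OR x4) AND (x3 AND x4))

By absorption (E AND (E OR v) = E):
= (x3 AND x4)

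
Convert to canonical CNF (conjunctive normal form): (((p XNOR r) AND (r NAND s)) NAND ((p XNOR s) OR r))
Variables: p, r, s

(p OR r OR s) AND (NOT p OR NOT r OR s)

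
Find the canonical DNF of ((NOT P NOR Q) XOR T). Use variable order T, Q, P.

(NOT T AND NOT Q AND P) OR (T AND NOT Q AND NOT P) OR (T AND Q AND NOT P) OR (T AND Q AND P)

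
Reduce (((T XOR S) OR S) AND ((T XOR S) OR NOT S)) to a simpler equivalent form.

By distribution ((E OR v) AND (E OR NOT v) = E):
= (T XOR S)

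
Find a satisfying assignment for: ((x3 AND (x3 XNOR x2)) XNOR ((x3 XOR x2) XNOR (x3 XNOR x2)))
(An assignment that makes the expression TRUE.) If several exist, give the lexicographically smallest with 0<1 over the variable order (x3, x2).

x3=0, x2=0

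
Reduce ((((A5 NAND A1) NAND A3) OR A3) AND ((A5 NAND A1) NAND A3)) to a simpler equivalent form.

By absorption (E AND (E OR v) = E):
= ((A5 NAND A1) NAND A3)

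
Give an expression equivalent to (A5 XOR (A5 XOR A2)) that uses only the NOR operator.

((((A5 NOR ((((A5 NOR A2) NOR (A5 NOR A2)) NOR ((A5 NOR A2) NOR (A5 NOR A2))) NOR ((((A5 NOR A5) NOR (A2 NOR A2)) NOR ((A5 NOR A5) NOR (A2 NOR A2))) NOR (((A5 NOR A5) NOR (A2 NOR A2)) NOR ((A5 NOR A5) NOR (A2 NOR A2)))))) NOR (A5 NOR ((((A5 NOR A2) NOR (A5 NOR A2)) NOR ((A5 NOR A2) NOR (A5 NOR A2))) NOR ((((A5 NOR A5) NOR (A2 NOR A2)) NOR ((A5 NOR A5) NOR (A2 NOR A2))) NOR (((A5 NOR A5) NOR (A2 NOR A2)) NOR ((A5 NOR A5) NOR (A2 NOR A2))))))) NOR ((A5 NOR ((((A5 NOR A2) NOR (A5 NOR A2)) NOR ((A5 NOR A2) NOR (A5 NOR A2))) NOR ((((A5 NOR A5) NOR (A2 NOR A2)) NOR ((A5 NOR A5) NOR (A2 NOR A2))) NOR (((A5 NOR A5) NOR (A2 NOR A2)) NOR ((A5 NOR A5) NOR (A2 NOR A2)))))) NOR (A5 NOR ((((A5 NOR A2) NOR (A5 NOR A2)) NOR ((A5 NOR A2) NOR (A5 NOR A2))) NOR ((((A5 NOR A5) NOR (A2 NOR A2)) NOR ((A5 NOR A5) NOR (A2 NOR A2))) NOR (((A5 NOR A5) NOR (A2 NOR A2)) NOR ((A5 NOR A5) NOR (A2 NOR A2)))))))) NOR ((((A5 NOR A5) NOR (((((A5 NOR A2) NOR (A5 NOR A2)) NOR ((A5 NOR A2) NOR (A5 NOR A2))) NOR ((((A5 NOR A5) NOR (A2 NOR A2)) NOR ((A5 NOR A5) NOR (A2 NOR A2))) NOR (((A5 NOR A5) NOR (A2 NOR A2)) NOR ((A5 NOR A5) NOR (A2 NOR A2))))) NOR ((((A5 NOR A2) NOR (A5 NOR A2)) NOR ((A5 NOR A2) NOR (A5 NOR A2))) NOR ((((A5 NOR A5) NOR (A2 NOR A2)) NOR ((A5 NOR A5) NOR (A2 NOR A2))) NOR (((A5 NOR A5) NOR (A2 NOR A2)) NOR ((A5 NOR A5) NOR (A2 NOR A2))))))) NOR ((A5 NOR A5) NOR (((((A5 NOR A2) NOR (A5 NOR A2)) NOR ((A5 NOR A2) NOR (A5 NOR A2))) NOR ((((A5 NOR A5) NOR (A2 NOR A2)) NOR ((A5 NOR A5) NOR (A2 NOR A2))) NOR (((A5 NOR A5) NOR (A2 NOR A2)) NOR ((A5 NOR A5) NOR (A2 NOR A2))))) NOR ((((A5 NOR A2) NOR (A5 NOR A2)) NOR ((A5 NOR A2) NOR (A5 NOR A2))) NOR ((((A5 NOR A5) NOR (A2 NOR A2)) NOR ((A5 NOR A5) NOR (A2 NOR A2))) NOR (((A5 NOR A5) NOR (A2 NOR A2)) NOR ((A5 NOR A5) NOR (A2 NOR A2)))))))) NOR (((A5 NOR A5) NOR (((((A5 NOR A2) NOR (A5 NOR A2)) NOR ((A5 NOR A2) NOR (A5 NOR A2))) NOR ((((A5 NOR A5) NOR (A2 NOR A2)) NOR ((A5 NOR A5) NOR (A2 NOR A2))) NOR (((A5 NOR A5) NOR (A2 NOR A2)) NOR ((A5 NOR A5) NOR (A2 NOR A2))))) NOR ((((A5 NOR A2) NOR (A5 NOR A2)) NOR ((A5 NOR A2) NOR (A5 NOR A2))) NOR ((((A5 NOR A5) NOR (A2 NOR A2)) NOR ((A5 NOR A5) NOR (A2 NOR A2))) NOR (((A5 NOR A5) NOR (A2 NOR A2)) NOR ((A5 NOR A5) NOR (A2 NOR A2))))))) NOR ((A5 NOR A5) NOR (((((A5 NOR A2) NOR (A5 NOR A2)) NOR ((A5 NOR A2) NOR (A5 NOR A2))) NOR ((((A5 NOR A5) NOR (A2 NOR A2)) NOR ((A5 NOR A5) NOR (A2 NOR A2))) NOR (((A5 NOR A5) NOR (A2 NOR A2)) NOR ((A5 NOR A5) NOR (A2 NOR A2))))) NOR ((((A5 NOR A2) NOR (A5 NOR A2)) NOR ((A5 NOR A2) NOR (A5 NOR A2))) NOR ((((A5 NOR A5) NOR (A2 NOR A2)) NOR ((A5 NOR A5) NOR (A2 NOR A2))) NOR (((A5 NOR A5) NOR (A2 NOR A2)) NOR ((A5 NOR A5) NOR (A2 NOR A2))))))))))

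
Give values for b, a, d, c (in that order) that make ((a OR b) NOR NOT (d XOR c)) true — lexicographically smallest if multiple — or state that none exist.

b=0, a=0, d=0, c=1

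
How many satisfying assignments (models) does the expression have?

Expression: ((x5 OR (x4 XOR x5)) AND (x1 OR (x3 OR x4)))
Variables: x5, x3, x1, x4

Satisfying assignments: (0,0,0,1), (0,0,1,1), (0,1,0,1), (0,1,1,1), (1,0,0,1), (1,0,1,0), (1,0,1,1), (1,1,0,0), (1,1,0,1), (1,1,1,0), (1,1,1,1)
Count: 11 out of 16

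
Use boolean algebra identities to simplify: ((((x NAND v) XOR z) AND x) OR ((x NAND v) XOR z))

By absorption (E OR (E AND v) = E):
= ((x NAND v) XOR z)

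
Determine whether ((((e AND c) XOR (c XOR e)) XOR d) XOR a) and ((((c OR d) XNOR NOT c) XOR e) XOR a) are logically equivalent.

No. Counterexample: with e=0, d=0, a=0, c=1, Expression 1 = 1 but Expression 2 = 0.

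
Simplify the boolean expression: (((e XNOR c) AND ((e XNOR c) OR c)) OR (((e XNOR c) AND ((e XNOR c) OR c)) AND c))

By absorption (E OR (E AND v) = E) then absorption (E AND (E OR v) = E):
= (e XNOR c)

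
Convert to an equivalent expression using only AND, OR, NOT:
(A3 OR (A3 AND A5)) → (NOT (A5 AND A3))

NOT (A3 OR (A3 AND A5)) OR (NOT (A5 AND A3))
(Implication elimination: A → B = NOT A OR B)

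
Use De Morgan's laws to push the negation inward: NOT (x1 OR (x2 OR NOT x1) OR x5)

NOT x1 AND NOT (x2 OR NOT x1) AND NOT x5
De Morgan's: NOT(OR of terms) = AND of negations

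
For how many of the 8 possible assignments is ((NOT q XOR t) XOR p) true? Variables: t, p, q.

Satisfying assignments: (0,0,0), (0,1,1), (1,0,1), (1,1,0)
Count: 4 out of 8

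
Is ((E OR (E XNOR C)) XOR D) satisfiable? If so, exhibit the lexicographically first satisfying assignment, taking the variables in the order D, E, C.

D=0, E=0, C=0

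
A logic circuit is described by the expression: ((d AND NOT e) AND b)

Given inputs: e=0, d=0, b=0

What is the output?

Substituting: ((0 AND NOT 0) AND 0)
= 0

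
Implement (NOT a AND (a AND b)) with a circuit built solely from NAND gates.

(((a NAND a) NAND ((a NAND b) NAND (a NAND b))) NAND ((a NAND a) NAND ((a NAND b) NAND (a NAND b))))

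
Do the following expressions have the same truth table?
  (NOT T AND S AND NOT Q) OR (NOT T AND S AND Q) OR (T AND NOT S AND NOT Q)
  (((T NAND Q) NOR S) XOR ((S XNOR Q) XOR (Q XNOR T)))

Yes, they are equivalent — the two output columns agree on all 8 assignments:
T | S | Q | Expression 1 | Expression 2
---------------------------------------
0 | 0 | 0 | 0 | 0
0 | 0 | 1 | 0 | 0
0 | 1 | 0 | 1 | 1
0 | 1 | 1 | 1 | 1
1 | 0 | 0 | 1 | 1
1 | 0 | 1 | 0 | 0
1 | 1 | 0 | 0 | 0
1 | 1 | 1 | 0 | 0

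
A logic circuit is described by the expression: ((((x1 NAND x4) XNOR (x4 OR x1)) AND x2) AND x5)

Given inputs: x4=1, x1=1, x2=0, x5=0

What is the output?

Substituting: ((((1 NAND 1) XNOR (1 OR 1)) AND 0) AND 0)
= 0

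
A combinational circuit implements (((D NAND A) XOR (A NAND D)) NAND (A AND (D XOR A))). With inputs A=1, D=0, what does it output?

Substituting: (((0 NAND 1) XOR (1 NAND 0)) NAND (1 AND (0 XOR 1)))
= 1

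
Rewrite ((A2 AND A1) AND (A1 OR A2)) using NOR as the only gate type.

((((A2 NOR A2) NOR (A1 NOR A1)) NOR ((A2 NOR A2) NOR (A1 NOR A1))) NOR (((A1 NOR A2) NOR (A1 NOR A2)) NOR ((A1 NOR A2) NOR (A1 NOR A2))))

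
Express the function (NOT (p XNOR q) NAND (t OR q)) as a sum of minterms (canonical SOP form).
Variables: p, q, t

Σm(0, 1, 4, 6, 7) = (NOT p AND NOT q AND NOT t) OR (NOT p AND NOT q AND t) OR (p AND NOT q AND NOT t) OR (p AND q AND NOT t) OR (p AND q AND t)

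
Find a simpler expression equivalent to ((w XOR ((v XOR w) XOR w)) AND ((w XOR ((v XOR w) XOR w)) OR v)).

By absorption (E AND (E OR v) = E) then XOR self-cancellation ((E XOR v) XOR v = E):
= (v XOR w)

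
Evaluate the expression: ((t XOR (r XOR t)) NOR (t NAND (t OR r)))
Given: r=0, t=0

Substituting: ((0 XOR (0 XOR 0)) NOR (0 NAND (0 OR 0)))
= 0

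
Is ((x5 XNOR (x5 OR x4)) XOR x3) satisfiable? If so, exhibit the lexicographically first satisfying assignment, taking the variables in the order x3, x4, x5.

x3=0, x4=0, x5=0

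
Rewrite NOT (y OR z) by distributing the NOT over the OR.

NOT y AND NOT z
De Morgan's: NOT(OR of terms) = AND of negations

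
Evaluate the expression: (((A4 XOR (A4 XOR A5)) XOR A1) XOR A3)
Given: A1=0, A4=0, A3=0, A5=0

Substituting: (((0 XOR (0 XOR 0)) XOR 0) XOR 0)
= 0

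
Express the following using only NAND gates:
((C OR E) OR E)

((((C NAND C) NAND (E NAND E)) NAND ((C NAND C) NAND (E NAND E))) NAND (E NAND E))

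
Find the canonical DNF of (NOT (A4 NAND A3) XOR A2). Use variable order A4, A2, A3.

(NOT A4 AND A2 AND NOT A3) OR (NOT A4 AND A2 AND A3) OR (A4 AND NOT A2 AND A3) OR (A4 AND A2 AND NOT A3)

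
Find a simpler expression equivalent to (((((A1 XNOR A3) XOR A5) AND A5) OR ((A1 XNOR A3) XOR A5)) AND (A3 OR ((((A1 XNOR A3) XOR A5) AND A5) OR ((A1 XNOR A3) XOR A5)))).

By absorption (E AND (E OR v) = E) then absorption (E OR (E AND v) = E):
= ((A1 XNOR A3) XOR A5)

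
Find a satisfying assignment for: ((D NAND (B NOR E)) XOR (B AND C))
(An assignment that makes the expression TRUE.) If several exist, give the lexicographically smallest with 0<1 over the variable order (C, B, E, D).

C=0, B=0, E=0, D=0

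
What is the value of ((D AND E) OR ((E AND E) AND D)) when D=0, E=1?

Substituting: ((0 AND 1) OR ((1 AND 1) AND 0))
= 0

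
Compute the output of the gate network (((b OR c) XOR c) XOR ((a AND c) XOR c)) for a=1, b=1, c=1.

Substituting: (((1 OR 1) XOR 1) XOR ((1 AND 1) XOR 1))
= 0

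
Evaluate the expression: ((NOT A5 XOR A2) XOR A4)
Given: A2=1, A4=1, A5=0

Substituting: ((NOT 0 XOR 1) XOR 1)
= 1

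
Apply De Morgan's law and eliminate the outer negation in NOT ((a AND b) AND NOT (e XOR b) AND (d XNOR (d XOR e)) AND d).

NOT (a AND b) OR (e XOR b) OR NOT (d XNOR (d XOR e)) OR NOT d
De Morgan's: NOT(AND of terms) = OR of negations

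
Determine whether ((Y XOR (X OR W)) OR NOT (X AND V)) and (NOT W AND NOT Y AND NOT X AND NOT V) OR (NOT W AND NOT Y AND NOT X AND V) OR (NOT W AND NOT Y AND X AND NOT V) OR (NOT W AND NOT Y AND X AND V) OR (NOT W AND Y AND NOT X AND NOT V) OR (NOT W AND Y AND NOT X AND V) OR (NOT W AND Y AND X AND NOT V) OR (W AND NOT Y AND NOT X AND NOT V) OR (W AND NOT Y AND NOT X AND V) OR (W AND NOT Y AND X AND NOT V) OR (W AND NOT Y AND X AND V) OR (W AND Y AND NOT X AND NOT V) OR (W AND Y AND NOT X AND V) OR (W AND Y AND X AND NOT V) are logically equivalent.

Yes, they are equivalent — the two output columns agree on all 16 assignments:
W | Y | X | V | Expression 1 | Expression 2
-------------------------------------------
0 | 0 | 0 | 0 | 1 | 1
0 | 0 | 0 | 1 | 1 | 1
0 | 0 | 1 | 0 | 1 | 1
0 | 0 | 1 | 1 | 1 | 1
0 | 1 | 0 | 0 | 1 | 1
0 | 1 | 0 | 1 | 1 | 1
0 | 1 | 1 | 0 | 1 | 1
0 | 1 | 1 | 1 | 0 | 0
1 | 0 | 0 | 0 | 1 | 1
1 | 0 | 0 | 1 | 1 | 1
1 | 0 | 1 | 0 | 1 | 1
1 | 0 | 1 | 1 | 1 | 1
1 | 1 | 0 | 0 | 1 | 1
1 | 1 | 0 | 1 | 1 | 1
1 | 1 | 1 | 0 | 1 | 1
1 | 1 | 1 | 1 | 0 | 0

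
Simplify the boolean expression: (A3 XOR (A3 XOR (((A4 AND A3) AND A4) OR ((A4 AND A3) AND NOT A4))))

By XOR self-cancellation ((E XOR v) XOR v = E) then distribution ((E AND v) OR (E AND NOT v) = E):
= (A4 AND A3)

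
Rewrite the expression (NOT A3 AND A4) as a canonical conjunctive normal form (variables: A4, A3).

(A4 OR A3) AND (A4 OR NOT A3) AND (NOT A4 OR NOT A3)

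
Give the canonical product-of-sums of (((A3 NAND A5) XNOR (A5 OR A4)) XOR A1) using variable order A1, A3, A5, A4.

ΠM(0, 4, 6, 7, 9, 10, 11, 13) = (A1 OR A3 OR A5 OR A4) AND (A1 OR NOT A3 OR A5 OR A4) AND (A1 OR NOT A3 OR NOT A5 OR A4) AND (A1 OR NOT A3 OR NOT A5 OR NOT A4) AND (NOT A1 OR A3 OR A5 OR NOT A4) AND (NOT A1 OR A3 OR NOT A5 OR A4) AND (NOT A1 OR A3 OR NOT A5 OR NOT A4) AND (NOT A1 OR NOT A3 OR A5 OR NOT A4)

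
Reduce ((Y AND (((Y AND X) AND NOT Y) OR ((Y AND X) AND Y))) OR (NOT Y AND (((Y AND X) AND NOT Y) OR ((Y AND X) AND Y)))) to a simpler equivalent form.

By distribution ((E AND v) OR (E AND NOT v) = E) then distribution ((E AND v) OR (E AND NOT v) = E):
= (Y AND X)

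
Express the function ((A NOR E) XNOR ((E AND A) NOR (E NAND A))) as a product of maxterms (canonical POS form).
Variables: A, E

ΠM(0) = (A OR E)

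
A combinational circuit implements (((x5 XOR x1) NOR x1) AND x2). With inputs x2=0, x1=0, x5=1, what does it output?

Substituting: (((1 XOR 0) NOR 0) AND 0)
= 0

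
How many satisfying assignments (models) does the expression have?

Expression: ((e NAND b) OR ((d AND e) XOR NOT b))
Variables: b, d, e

Satisfying assignments: (0,0,0), (0,0,1), (0,1,0), (0,1,1), (1,0,0), (1,1,0), (1,1,1)
Count: 7 out of 8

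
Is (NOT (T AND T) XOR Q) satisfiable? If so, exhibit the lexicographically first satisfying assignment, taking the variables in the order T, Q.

T=0, Q=0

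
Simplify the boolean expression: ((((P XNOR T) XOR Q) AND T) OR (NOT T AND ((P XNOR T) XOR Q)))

By distribution ((E AND v) OR (E AND NOT v) = E):
= ((P XNOR T) XOR Q)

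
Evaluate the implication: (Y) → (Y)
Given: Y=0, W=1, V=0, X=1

Antecedent (Y) = 0; consequent (Y) = 0.
0 → 0 = 1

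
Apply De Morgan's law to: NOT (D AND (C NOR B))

NOT D OR NOT (C NOR B)
De Morgan's: NOT(AND of terms) = OR of negations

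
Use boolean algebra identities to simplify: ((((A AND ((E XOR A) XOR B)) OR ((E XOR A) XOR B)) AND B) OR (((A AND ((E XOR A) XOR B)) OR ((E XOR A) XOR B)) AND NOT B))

By distribution ((E AND v) OR (E AND NOT v) = E) then absorption (E OR (E AND v) = E):
= ((E XOR A) XOR B)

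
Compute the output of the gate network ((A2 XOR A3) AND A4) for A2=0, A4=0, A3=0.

Substituting: ((0 XOR 0) AND 0)
= 0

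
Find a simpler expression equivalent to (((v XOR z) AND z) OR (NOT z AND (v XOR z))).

By distribution ((E AND v) OR (E AND NOT v) = E):
= (v XOR z)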